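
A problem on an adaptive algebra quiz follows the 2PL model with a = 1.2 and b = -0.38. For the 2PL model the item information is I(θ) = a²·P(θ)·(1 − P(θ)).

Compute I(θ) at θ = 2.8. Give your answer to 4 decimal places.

P = 1/(1+e^{-3.8160}) = 0.9785
P(1−P) = 0.9785 × 0.0215 = 0.0211
I = a² × P(1−P) = 1.2² × 0.0211 = 0.03035

0.0304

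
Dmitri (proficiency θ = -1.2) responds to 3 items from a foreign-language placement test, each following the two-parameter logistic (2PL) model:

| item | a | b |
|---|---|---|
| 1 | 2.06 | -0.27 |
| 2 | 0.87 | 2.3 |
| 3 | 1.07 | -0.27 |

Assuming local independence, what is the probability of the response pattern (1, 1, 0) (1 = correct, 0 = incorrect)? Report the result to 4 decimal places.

P(θ) = 1 / (1 + exp(−a(θ − b)))
P_1 = 1/(1+e^{1.9158}) = 0.1283
P_2 = 1/(1+e^{3.0450}) = 0.0454
P_3 = 1/(1+e^{0.9951}) = 0.2699
L = P_1 × P_2 × (1−P_3) = 0.1283 × 0.0454 × 0.7301 = 0.00426

0.0043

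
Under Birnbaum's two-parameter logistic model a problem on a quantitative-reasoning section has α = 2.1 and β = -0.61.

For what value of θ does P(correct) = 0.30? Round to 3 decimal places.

-1.013

P(θ) = 1 / (1 + exp(−α(θ − β)))
logit = ln(0.3000/0.7000) = -0.8473
θ = β + logit/(α) = -0.61 + (-0.8473)/2.1000 = -1.0135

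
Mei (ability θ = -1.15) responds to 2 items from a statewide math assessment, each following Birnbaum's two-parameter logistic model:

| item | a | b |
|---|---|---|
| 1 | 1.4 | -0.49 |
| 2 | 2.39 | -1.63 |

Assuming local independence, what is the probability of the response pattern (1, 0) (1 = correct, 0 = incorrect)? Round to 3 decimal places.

P(θ) = 1 / (1 + exp(−a(θ − b)))
P_1 = 1/(1+e^{0.9240}) = 0.2841
P_2 = 1/(1+e^{-1.1472}) = 0.7590
L = P_1 × (1−P_2) = 0.2841 × 0.2410 = 0.06848

0.068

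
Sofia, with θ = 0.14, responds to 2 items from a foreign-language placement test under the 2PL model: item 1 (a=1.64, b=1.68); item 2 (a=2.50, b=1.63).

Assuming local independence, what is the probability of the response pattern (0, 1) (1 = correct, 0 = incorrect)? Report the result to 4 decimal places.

P(θ) = 1 / (1 + exp(−a(θ − b)))
P_1 = 1/(1+e^{2.5256}) = 0.0741
P_2 = 1/(1+e^{3.7250}) = 0.0235
L = (1−P_1) × P_2 = 0.9259 × 0.0235 = 0.02180

0.0218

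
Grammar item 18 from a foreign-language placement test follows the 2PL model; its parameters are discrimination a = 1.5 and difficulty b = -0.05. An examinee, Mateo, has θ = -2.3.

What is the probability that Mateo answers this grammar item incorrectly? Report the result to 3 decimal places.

P(θ) = 1 / (1 + exp(−a(θ − b)))
Exponent: 1.5 × (-2.3 − (-0.05)) = -3.3750
1/(1 + e^{3.3750}) = 0.0331
P(incorrect) = 1 − 0.0331 = 0.9669

0.967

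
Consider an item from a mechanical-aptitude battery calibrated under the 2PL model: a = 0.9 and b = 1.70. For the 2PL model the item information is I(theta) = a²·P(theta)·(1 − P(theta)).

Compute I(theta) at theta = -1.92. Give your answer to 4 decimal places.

0.0289

P = 1/(1+e^{3.2580}) = 0.0370
P(1−P) = 0.0370 × 0.9630 = 0.0357
I = a² × P(1−P) = 0.9² × 0.0357 = 0.02889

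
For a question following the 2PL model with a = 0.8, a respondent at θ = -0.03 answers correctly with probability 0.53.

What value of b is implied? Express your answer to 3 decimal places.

-0.180

P(θ) = 1 / (1 + exp(−a(θ − b)))
logit(0.53) = ln(0.53/0.47) = 0.1201
b = θ − logit/(a) = -0.03 − 0.1201/0.8000 = -0.1802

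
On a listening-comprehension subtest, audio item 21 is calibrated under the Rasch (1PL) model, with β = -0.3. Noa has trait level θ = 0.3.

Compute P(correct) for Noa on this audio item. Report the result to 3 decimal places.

0.646

P(θ) = 1 / (1 + exp(−(θ − β)))
Exponent: (0.3 − (-0.3)) = 0.6000
1/(1 + e^{-0.6000}) = 0.6457
P = 0.6457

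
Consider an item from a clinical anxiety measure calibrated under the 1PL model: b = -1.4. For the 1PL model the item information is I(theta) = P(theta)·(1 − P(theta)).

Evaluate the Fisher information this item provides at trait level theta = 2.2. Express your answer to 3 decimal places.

P = 1/(1+e^{-3.6000}) = 0.9734
P(1−P) = 0.9734 × 0.0266 = 0.0259
I = P(1−P) = 0.02589

0.026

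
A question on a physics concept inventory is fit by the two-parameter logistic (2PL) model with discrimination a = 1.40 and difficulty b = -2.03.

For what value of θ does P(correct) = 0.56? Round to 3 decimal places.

-1.858

P(θ) = 1 / (1 + exp(−a(θ − b)))
logit = ln(0.5600/0.4400) = 0.2412
θ = b + logit/(a) = -2.03 + 0.2412/1.4000 = -1.8577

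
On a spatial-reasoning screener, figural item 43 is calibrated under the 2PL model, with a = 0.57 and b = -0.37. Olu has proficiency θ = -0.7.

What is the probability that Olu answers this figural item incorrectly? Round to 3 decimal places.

P(θ) = 1 / (1 + exp(−a(θ − b)))
Exponent: 0.57 × (-0.7 − (-0.37)) = -0.1881
1/(1 + e^{0.1881}) = 0.4531
P(incorrect) = 1 − 0.4531 = 0.5469

0.547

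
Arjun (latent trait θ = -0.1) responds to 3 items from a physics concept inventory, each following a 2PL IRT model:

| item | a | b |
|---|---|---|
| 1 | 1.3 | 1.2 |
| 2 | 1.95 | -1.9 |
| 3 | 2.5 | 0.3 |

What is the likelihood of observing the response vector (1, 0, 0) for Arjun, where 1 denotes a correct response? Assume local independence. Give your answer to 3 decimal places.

P(θ) = 1 / (1 + exp(−a(θ − b)))
P_1 = 1/(1+e^{1.6900}) = 0.1558
P_2 = 1/(1+e^{-3.5100}) = 0.9710
P_3 = 1/(1+e^{1.0000}) = 0.2689
L = P_1 × (1−P_2) × (1−P_3) = 0.1558 × 0.0290 × 0.7311 = 0.00331

0.003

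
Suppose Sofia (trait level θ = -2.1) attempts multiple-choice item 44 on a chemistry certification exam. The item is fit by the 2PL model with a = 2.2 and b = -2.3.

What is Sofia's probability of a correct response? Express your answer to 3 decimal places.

0.608

P(θ) = 1 / (1 + exp(−a(θ − b)))
Exponent: 2.2 × (-2.1 − (-2.3)) = 0.4400
1/(1 + e^{-0.4400}) = 0.6083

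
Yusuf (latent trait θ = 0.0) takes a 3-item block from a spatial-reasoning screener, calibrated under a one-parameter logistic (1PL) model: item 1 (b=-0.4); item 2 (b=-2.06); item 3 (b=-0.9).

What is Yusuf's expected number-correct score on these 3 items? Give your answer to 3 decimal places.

P(θ) = 1 / (1 + exp(−(θ − b)))
P_1 = 1/(1+e^{-0.4000}) = 0.5987
P_2 = 1/(1+e^{-2.0600}) = 0.8870
P_3 = 1/(1+e^{-0.9000}) = 0.7109
E[score] = 0.5987 + 0.8870 + 0.7109 = 2.1966

2.197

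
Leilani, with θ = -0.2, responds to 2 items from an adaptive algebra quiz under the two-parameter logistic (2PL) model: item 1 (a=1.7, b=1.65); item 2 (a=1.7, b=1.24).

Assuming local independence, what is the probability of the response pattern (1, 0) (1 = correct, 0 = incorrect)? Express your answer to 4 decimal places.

0.0380

P(θ) = 1 / (1 + exp(−a(θ − b)))
P_1 = 1/(1+e^{3.1450}) = 0.0413
P_2 = 1/(1+e^{2.4480}) = 0.0796
L = P_1 × (1−P_2) = 0.0413 × 0.9204 = 0.03800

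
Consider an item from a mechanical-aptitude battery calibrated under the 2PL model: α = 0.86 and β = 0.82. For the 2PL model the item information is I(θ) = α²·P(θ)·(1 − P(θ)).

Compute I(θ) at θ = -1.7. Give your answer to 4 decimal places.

P = 1/(1+e^{2.1672}) = 0.1027
P(1−P) = 0.1027 × 0.8973 = 0.0922
I = α² × P(1−P) = 0.86² × 0.0922 = 0.06818

0.0682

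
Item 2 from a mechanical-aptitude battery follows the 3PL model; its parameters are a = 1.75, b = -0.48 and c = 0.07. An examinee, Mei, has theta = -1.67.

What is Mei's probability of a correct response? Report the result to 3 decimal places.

0.173

P(theta) = c + (1 − c) · 1 / (1 + exp(−a(theta − b)))
Exponent: 1.75 × (-1.67 − (-0.48)) = -2.0825
1/(1 + e^{2.0825}) = 0.1108
P = 0.07 + 0.93 × 0.1108 = 0.1731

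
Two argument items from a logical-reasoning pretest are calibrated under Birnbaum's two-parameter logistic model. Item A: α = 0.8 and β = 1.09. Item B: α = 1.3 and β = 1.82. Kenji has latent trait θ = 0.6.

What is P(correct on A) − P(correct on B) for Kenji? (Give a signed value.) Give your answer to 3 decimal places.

0.233

P(θ) = 1 / (1 + exp(−α(θ − β)))
P_A = 0.4032
P_B = 0.1699
P_A − P_B = 0.2333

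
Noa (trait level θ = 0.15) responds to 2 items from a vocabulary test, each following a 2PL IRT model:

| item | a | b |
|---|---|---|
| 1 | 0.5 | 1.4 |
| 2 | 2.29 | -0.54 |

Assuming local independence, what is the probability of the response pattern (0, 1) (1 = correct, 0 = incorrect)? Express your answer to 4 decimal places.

P(θ) = 1 / (1 + exp(−a(θ − b)))
P_1 = 1/(1+e^{0.6250}) = 0.3486
P_2 = 1/(1+e^{-1.5801}) = 0.8292
L = (1−P_1) × P_2 = 0.6514 × 0.8292 = 0.54012

0.5401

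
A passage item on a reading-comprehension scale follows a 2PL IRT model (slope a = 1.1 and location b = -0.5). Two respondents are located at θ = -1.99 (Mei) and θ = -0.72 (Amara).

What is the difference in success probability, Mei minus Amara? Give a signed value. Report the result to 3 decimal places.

P(θ) = 1 / (1 + exp(−a(θ − b)))
P(Mei) = 0.1626  [exponent -1.6390]
P(Amara) = 0.4398  [exponent -0.2420]
Difference = 0.1626 − 0.4398 = -0.2772

-0.277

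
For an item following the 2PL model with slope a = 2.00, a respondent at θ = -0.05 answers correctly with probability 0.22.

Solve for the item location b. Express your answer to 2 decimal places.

0.58

P(θ) = 1 / (1 + exp(−a(θ − b)))
logit(0.22) = ln(0.22/0.78) = -1.2657
b = θ − logit/(a) = -0.05 − (-1.2657)/2.0000 = 0.5828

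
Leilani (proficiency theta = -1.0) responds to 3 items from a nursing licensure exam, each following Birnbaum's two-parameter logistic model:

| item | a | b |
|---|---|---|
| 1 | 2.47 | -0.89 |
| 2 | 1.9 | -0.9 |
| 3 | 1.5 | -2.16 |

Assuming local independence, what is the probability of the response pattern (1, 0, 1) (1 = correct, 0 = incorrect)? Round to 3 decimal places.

0.201

P(theta) = 1 / (1 + exp(−a(theta − b)))
P_1 = 1/(1+e^{0.2717}) = 0.4325
P_2 = 1/(1+e^{0.1900}) = 0.4526
P_3 = 1/(1+e^{-1.7400}) = 0.8507
L = P_1 × (1−P_2) × P_3 = 0.4325 × 0.5474 × 0.8507 = 0.20138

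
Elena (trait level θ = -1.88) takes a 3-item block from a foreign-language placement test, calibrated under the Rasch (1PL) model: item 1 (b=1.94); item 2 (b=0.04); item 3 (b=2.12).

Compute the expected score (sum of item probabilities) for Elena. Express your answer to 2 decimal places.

P(θ) = 1 / (1 + exp(−(θ − b)))
P_1 = 1/(1+e^{3.8200}) = 0.0215
P_2 = 1/(1+e^{1.9200}) = 0.1279
P_3 = 1/(1+e^{4.0000}) = 0.0180
E[score] = 0.0215 + 0.1279 + 0.0180 = 0.1673

0.17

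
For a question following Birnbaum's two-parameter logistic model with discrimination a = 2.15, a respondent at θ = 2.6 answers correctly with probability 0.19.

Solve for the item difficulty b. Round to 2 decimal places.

P(θ) = 1 / (1 + exp(−a(θ − b)))
logit(0.19) = ln(0.19/0.81) = -1.4500
b = θ − logit/(a) = 2.6 − (-1.4500)/2.1500 = 3.2744

3.27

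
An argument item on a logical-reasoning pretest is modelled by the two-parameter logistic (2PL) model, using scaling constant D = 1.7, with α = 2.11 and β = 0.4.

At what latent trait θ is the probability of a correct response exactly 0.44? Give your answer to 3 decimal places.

0.333

P(θ) = 1 / (1 + exp(−D·α(θ − β)))
logit = ln(0.4400/0.5600) = -0.2412
θ = β + logit/(1.7·α) = 0.4 + (-0.2412)/3.5870 = 0.3328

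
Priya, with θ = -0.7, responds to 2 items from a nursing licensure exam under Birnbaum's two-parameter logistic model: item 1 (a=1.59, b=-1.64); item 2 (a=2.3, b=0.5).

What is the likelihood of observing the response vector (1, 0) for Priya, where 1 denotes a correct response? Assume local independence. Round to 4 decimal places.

P(θ) = 1 / (1 + exp(−a(θ − b)))
P_1 = 1/(1+e^{-1.4946}) = 0.8168
P_2 = 1/(1+e^{2.7600}) = 0.0595
L = P_1 × (1−P_2) = 0.8168 × 0.9405 = 0.76815

0.7682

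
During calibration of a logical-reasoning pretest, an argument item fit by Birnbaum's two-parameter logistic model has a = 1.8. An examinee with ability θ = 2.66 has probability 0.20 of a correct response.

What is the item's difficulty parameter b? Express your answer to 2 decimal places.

P(θ) = 1 / (1 + exp(−a(θ − b)))
logit(0.20) = ln(0.20/0.80) = -1.3863
b = θ − logit/(a) = 2.66 − (-1.3863)/1.8000 = 3.4302

3.43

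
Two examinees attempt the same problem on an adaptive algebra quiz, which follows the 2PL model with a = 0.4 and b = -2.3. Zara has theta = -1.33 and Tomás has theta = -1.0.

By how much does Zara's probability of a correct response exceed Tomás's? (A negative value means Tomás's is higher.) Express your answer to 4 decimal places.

P(theta) = 1 / (1 + exp(−a(theta − b)))
P(Zara) = 0.5958  [exponent 0.3880]
P(Tomás) = 0.6271  [exponent 0.5200]
Difference = 0.5958 − 0.6271 = -0.0313

-0.0313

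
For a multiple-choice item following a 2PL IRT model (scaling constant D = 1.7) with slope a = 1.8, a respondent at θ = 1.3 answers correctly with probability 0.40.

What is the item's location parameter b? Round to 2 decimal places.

P(θ) = 1 / (1 + exp(−D·a(θ − b)))
logit(0.40) = ln(0.40/0.60) = -0.4055
b = θ − logit/(1.7·a) = 1.3 − (-0.4055)/3.0600 = 1.4325

1.43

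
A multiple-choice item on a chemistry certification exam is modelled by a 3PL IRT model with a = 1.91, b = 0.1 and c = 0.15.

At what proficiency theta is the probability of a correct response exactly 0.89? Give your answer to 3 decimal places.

P(theta) = c + (1 − c) · 1 / (1 + exp(−a(theta − b)))
Remove guessing floor: (0.89 − 0.15)/(1 − 0.15) = 0.8706
logit = ln(0.8706/0.1294) = 1.9062
theta = b + logit/(a) = 0.1 + 1.9062/1.9100 = 1.0980

1.098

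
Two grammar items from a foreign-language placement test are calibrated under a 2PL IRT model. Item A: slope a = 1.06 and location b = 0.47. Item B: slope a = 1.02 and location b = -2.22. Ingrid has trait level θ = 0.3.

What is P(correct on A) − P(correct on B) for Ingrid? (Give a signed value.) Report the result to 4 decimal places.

P(θ) = 1 / (1 + exp(−a(θ − b)))
P_A = 0.4551
P_B = 0.9289
P_A − P_B = -0.4739

-0.4739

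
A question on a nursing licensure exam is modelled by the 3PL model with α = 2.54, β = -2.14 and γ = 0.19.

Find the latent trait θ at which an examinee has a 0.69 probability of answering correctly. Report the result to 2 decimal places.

-1.95

P(θ) = γ + (1 − γ) · 1 / (1 + exp(−α(θ − β)))
Remove guessing floor: (0.69 − 0.19)/(1 − 0.19) = 0.6173
logit = ln(0.6173/0.3827) = 0.4780
θ = β + logit/(α) = -2.14 + 0.4780/2.5400 = -1.9518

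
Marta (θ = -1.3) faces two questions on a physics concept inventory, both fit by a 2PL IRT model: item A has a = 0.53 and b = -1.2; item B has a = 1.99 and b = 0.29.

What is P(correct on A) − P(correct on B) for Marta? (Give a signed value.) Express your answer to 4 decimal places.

P(θ) = 1 / (1 + exp(−a(θ − b)))
P_A = 0.4868
P_B = 0.0405
P_A − P_B = 0.4462

0.4462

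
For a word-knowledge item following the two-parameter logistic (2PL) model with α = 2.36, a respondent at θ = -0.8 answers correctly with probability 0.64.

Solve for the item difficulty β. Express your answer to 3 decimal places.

P(θ) = 1 / (1 + exp(−α(θ − β)))
logit(0.64) = ln(0.64/0.36) = 0.5754
β = θ − logit/(α) = -0.8 − 0.5754/2.3600 = -1.0438

-1.044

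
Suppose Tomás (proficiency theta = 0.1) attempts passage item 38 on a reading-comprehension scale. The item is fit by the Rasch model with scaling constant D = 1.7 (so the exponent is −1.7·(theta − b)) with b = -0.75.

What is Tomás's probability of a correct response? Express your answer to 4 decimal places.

0.8092

P(theta) = 1 / (1 + exp(−D·(theta − b)))
Exponent: 1.7 × (0.1 − (-0.75)) = 1.4450
1/(1 + e^{-1.4450}) = 0.8092
P = 0.8092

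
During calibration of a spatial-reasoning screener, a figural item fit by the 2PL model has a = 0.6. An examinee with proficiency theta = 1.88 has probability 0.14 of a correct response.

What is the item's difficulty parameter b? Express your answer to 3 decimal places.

4.905

P(theta) = 1 / (1 + exp(−a(theta − b)))
logit(0.14) = ln(0.14/0.86) = -1.8153
b = theta − logit/(a) = 1.88 − (-1.8153)/0.6000 = 4.9055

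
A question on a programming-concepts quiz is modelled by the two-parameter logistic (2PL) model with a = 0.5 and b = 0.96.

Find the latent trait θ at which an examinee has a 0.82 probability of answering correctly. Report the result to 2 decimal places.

3.99

P(θ) = 1 / (1 + exp(−a(θ − b)))
logit = ln(0.8200/0.1800) = 1.5163
θ = b + logit/(a) = 0.96 + 1.5163/0.5000 = 3.9927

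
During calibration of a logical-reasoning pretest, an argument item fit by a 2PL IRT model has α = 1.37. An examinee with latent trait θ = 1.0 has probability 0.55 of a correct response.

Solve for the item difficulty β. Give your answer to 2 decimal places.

P(θ) = 1 / (1 + exp(−α(θ − β)))
logit(0.55) = ln(0.55/0.45) = 0.2007
β = θ − logit/(α) = 1.0 − 0.2007/1.3700 = 0.8535

0.85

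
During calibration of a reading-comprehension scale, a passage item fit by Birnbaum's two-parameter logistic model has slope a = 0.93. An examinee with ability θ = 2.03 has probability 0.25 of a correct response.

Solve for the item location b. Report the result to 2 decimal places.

3.21

P(θ) = 1 / (1 + exp(−a(θ − b)))
logit(0.25) = ln(0.25/0.75) = -1.0986
b = θ − logit/(a) = 2.03 − (-1.0986)/0.9300 = 3.2113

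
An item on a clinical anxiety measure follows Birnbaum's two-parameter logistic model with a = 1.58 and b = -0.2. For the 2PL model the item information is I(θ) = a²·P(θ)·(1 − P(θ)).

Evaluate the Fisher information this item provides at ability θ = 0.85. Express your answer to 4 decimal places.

P = 1/(1+e^{-1.6590}) = 0.8401
P(1−P) = 0.8401 × 0.1599 = 0.1343
I = a² × P(1−P) = 1.58² × 0.1343 = 0.33534

0.3353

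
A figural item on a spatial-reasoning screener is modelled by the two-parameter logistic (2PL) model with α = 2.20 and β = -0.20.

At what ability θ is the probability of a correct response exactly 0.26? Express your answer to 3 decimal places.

-0.675

P(θ) = 1 / (1 + exp(−α(θ − β)))
logit = ln(0.2600/0.7400) = -1.0460
θ = β + logit/(α) = -0.20 + (-1.0460)/2.2000 = -0.6754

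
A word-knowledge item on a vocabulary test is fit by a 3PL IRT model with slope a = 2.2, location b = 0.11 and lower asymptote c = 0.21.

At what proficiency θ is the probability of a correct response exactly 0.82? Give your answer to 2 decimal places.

0.66

P(θ) = c + (1 − c) · 1 / (1 + exp(−a(θ − b)))
Remove guessing floor: (0.82 − 0.21)/(1 − 0.21) = 0.7722
logit = ln(0.7722/0.2278) = 1.2205
θ = b + logit/(a) = 0.11 + 1.2205/2.2000 = 0.6648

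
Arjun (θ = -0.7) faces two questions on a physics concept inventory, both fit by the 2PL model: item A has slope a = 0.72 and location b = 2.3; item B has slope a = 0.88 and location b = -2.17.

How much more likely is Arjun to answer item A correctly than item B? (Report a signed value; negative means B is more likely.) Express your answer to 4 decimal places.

-0.6814

P(θ) = 1 / (1 + exp(−a(θ − b)))
P_A = 0.1034
P_B = 0.7848
P_A − P_B = -0.6814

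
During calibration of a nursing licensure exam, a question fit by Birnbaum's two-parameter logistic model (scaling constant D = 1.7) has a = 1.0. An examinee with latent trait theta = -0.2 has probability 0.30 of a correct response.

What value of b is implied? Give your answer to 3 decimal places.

P(theta) = 1 / (1 + exp(−D·a(theta − b)))
logit(0.30) = ln(0.30/0.70) = -0.8473
b = theta − logit/(1.7·a) = -0.2 − (-0.8473)/1.7000 = 0.2984

0.298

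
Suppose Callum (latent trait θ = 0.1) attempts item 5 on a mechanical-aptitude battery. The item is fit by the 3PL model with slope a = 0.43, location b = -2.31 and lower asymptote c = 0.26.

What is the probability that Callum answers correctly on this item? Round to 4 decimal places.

P(θ) = c + (1 − c) · 1 / (1 + exp(−a(θ − b)))
Exponent: 0.43 × (0.1 − (-2.31)) = 1.0363
1/(1 + e^{-1.0363}) = 0.7381
P = 0.26 + 0.74 × 0.7381 = 0.8062

0.8062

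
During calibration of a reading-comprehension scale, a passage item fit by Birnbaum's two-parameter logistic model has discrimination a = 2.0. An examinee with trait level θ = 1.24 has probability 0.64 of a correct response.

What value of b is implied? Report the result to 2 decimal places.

0.95

P(θ) = 1 / (1 + exp(−a(θ − b)))
logit(0.64) = ln(0.64/0.36) = 0.5754
b = θ − logit/(a) = 1.24 − 0.5754/2.0000 = 0.9523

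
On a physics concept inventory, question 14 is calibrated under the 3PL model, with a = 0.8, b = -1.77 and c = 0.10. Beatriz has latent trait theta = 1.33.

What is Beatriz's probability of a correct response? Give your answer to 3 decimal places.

0.930

P(theta) = c + (1 − c) · 1 / (1 + exp(−a(theta − b)))
Exponent: 0.8 × (1.33 − (-1.77)) = 2.4800
1/(1 + e^{-2.4800}) = 0.9227
P = 0.10 + 0.90 × 0.9227 = 0.9305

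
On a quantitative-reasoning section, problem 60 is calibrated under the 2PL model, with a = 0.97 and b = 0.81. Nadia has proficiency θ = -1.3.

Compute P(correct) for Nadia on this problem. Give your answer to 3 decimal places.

0.114

P(θ) = 1 / (1 + exp(−a(θ − b)))
Exponent: 0.97 × (-1.3 − 0.81) = -2.0467
1/(1 + e^{2.0467}) = 0.1144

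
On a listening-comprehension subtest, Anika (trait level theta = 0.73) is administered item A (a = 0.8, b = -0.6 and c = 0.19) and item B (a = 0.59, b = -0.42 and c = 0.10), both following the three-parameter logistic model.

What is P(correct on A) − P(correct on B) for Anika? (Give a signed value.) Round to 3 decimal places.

0.095

P(theta) = c + (1 − c) · 1 / (1 + exp(−a(theta − b)))
P_A = 0.7922
P_B = 0.6971
P_A − P_B = 0.0951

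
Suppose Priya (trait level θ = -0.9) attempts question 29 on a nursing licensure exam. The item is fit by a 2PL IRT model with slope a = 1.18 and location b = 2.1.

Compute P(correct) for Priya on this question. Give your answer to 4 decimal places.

P(θ) = 1 / (1 + exp(−a(θ − b)))
Exponent: 1.18 × (-0.9 − 2.1) = -3.5400
1/(1 + e^{3.5400}) = 0.0282

0.0282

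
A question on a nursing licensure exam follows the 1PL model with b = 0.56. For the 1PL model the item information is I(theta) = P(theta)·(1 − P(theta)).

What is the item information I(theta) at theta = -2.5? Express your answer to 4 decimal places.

0.0428

P = 1/(1+e^{3.0600}) = 0.0448
P(1−P) = 0.0448 × 0.9552 = 0.0428
I = P(1−P) = 0.04278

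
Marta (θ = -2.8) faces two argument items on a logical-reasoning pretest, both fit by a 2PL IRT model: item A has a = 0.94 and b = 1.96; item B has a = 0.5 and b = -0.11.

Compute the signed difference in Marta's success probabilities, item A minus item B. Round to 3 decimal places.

-0.195

P(θ) = 1 / (1 + exp(−a(θ − b)))
P_A = 0.0113
P_B = 0.2067
P_A − P_B = -0.1954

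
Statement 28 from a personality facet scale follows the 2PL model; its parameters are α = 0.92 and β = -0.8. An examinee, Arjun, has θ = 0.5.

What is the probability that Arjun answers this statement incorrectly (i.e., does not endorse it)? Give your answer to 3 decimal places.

P(θ) = 1 / (1 + exp(−α(θ − β)))
Exponent: 0.92 × (0.5 − (-0.8)) = 1.1960
1/(1 + e^{-1.1960}) = 0.7678
P(incorrect) = 1 − 0.7678 = 0.2322

0.232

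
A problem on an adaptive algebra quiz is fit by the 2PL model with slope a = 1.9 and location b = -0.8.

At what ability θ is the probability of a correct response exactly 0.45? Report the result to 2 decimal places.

P(θ) = 1 / (1 + exp(−a(θ − b)))
logit = ln(0.4500/0.5500) = -0.2007
θ = b + logit/(a) = -0.8 + (-0.2007)/1.9000 = -0.9056

-0.91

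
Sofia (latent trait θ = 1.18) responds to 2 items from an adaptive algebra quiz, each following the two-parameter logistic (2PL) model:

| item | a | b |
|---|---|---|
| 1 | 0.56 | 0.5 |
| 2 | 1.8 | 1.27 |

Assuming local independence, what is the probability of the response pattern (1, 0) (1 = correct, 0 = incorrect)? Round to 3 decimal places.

P(θ) = 1 / (1 + exp(−a(θ − b)))
P_1 = 1/(1+e^{-0.3808}) = 0.5941
P_2 = 1/(1+e^{0.1620}) = 0.4596
L = P_1 × (1−P_2) = 0.5941 × 0.5404 = 0.32104

0.321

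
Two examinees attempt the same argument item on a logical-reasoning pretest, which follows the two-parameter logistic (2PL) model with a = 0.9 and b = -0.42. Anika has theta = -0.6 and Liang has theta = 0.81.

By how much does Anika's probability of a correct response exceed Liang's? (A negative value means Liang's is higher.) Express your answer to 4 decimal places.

P(theta) = 1 / (1 + exp(−a(theta − b)))
P(Anika) = 0.4596  [exponent -0.1620]
P(Liang) = 0.7516  [exponent 1.1070]
Difference = 0.4596 − 0.7516 = -0.2920

-0.2920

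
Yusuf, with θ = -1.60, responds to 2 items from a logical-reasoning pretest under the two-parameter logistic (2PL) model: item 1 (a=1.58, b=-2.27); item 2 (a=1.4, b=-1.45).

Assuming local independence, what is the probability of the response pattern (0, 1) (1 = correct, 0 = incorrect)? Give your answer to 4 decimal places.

P(θ) = 1 / (1 + exp(−a(θ − b)))
P_1 = 1/(1+e^{-1.0586}) = 0.7424
P_2 = 1/(1+e^{0.2100}) = 0.4477
L = (1−P_1) × P_2 = 0.2576 × 0.4477 = 0.11532

0.1153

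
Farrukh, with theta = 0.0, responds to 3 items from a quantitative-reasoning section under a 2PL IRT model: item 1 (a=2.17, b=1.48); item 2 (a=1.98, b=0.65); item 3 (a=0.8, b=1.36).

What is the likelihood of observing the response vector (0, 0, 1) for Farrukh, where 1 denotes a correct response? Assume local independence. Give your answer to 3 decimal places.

0.190

P(theta) = 1 / (1 + exp(−a(theta − b)))
P_1 = 1/(1+e^{3.2116}) = 0.0387
P_2 = 1/(1+e^{1.2870}) = 0.2164
P_3 = 1/(1+e^{1.0880}) = 0.2520
L = (1−P_1) × (1−P_2) × P_3 = 0.9613 × 0.7836 × 0.2520 = 0.18982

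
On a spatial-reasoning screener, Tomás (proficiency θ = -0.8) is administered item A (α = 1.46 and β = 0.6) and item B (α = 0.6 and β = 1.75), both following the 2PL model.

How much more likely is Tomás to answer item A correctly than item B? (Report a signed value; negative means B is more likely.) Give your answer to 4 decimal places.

-0.0633

P(θ) = 1 / (1 + exp(−α(θ − β)))
P_A = 0.1147
P_B = 0.1780
P_A − P_B = -0.0633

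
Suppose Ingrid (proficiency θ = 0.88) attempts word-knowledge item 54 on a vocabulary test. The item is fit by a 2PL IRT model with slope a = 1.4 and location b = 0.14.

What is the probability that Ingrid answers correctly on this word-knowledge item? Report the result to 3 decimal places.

P(θ) = 1 / (1 + exp(−a(θ − b)))
Exponent: 1.4 × (0.88 − 0.14) = 1.0360
1/(1 + e^{-1.0360}) = 0.7381

0.738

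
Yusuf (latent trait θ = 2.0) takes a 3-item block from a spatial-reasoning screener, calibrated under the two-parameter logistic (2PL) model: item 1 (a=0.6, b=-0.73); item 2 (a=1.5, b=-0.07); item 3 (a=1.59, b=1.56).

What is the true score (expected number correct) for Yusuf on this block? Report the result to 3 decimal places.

2.462

P(θ) = 1 / (1 + exp(−a(θ − b)))
P_1 = 1/(1+e^{-1.6380}) = 0.8373
P_2 = 1/(1+e^{-3.1050}) = 0.9571
P_3 = 1/(1+e^{-0.6996}) = 0.6681
E[score] = 0.8373 + 0.9571 + 0.6681 = 2.4625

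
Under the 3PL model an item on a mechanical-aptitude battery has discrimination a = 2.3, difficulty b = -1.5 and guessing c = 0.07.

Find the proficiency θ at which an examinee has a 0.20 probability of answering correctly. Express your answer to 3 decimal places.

-2.290

P(θ) = c + (1 − c) · 1 / (1 + exp(−a(θ − b)))
Remove guessing floor: (0.20 − 0.07)/(1 − 0.07) = 0.1398
logit = ln(0.1398/0.8602) = -1.8171
θ = b + logit/(a) = -1.5 + (-1.8171)/2.3000 = -2.2900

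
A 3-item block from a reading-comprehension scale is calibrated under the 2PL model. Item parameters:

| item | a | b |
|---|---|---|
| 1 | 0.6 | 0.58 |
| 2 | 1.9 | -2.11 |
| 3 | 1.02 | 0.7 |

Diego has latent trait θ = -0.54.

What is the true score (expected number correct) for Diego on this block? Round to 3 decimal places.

1.510

P(θ) = 1 / (1 + exp(−a(θ − b)))
P_1 = 1/(1+e^{0.6720}) = 0.3380
P_2 = 1/(1+e^{-2.9830}) = 0.9518
P_3 = 1/(1+e^{1.2648}) = 0.2201
E[score] = 0.3380 + 0.9518 + 0.2201 = 1.5100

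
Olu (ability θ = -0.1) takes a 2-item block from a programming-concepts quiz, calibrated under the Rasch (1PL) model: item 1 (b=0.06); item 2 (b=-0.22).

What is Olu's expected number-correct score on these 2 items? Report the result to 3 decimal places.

0.990

P(θ) = 1 / (1 + exp(−(θ − b)))
P_1 = 1/(1+e^{0.1600}) = 0.4601
P_2 = 1/(1+e^{-0.1200}) = 0.5300
E[score] = 0.4601 + 0.5300 = 0.9900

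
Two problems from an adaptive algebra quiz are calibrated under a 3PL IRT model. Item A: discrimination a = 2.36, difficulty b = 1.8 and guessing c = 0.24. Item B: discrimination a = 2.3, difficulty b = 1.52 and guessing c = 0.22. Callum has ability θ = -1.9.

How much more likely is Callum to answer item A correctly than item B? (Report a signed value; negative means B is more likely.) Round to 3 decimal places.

0.020

P(θ) = c + (1 − c) · 1 / (1 + exp(−a(θ − b)))
P_A = 0.2401
P_B = 0.2203
P_A − P_B = 0.0198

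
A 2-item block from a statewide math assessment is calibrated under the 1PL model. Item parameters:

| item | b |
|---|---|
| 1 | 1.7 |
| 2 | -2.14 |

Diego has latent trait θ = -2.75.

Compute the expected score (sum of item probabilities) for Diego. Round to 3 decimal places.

0.364

P(θ) = 1 / (1 + exp(−(θ − b)))
P_1 = 1/(1+e^{4.4500}) = 0.0115
P_2 = 1/(1+e^{0.6100}) = 0.3521
E[score] = 0.0115 + 0.3521 = 0.3636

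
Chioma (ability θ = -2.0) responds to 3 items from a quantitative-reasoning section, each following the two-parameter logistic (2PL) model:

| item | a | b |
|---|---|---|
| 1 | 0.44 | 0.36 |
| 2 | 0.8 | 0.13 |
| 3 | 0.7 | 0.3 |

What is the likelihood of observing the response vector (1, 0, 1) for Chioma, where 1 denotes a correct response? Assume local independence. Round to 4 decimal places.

0.0369

P(θ) = 1 / (1 + exp(−a(θ − b)))
P_1 = 1/(1+e^{1.0384}) = 0.2615
P_2 = 1/(1+e^{1.7040}) = 0.1539
P_3 = 1/(1+e^{1.6100}) = 0.1666
L = P_1 × (1−P_2) × P_3 = 0.2615 × 0.8461 × 0.1666 = 0.03685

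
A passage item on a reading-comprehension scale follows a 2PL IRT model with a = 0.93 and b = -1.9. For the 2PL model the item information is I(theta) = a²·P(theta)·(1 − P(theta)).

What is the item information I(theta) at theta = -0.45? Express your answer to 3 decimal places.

P = 1/(1+e^{-1.3485}) = 0.7939
P(1−P) = 0.7939 × 0.2061 = 0.1636
I = a² × P(1−P) = 0.93² × 0.1636 = 0.14153

0.142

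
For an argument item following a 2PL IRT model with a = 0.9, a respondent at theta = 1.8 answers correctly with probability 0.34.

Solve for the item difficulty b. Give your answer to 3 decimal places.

P(theta) = 1 / (1 + exp(−a(theta − b)))
logit(0.34) = ln(0.34/0.66) = -0.6633
b = theta − logit/(a) = 1.8 − (-0.6633)/0.9000 = 2.5370

2.537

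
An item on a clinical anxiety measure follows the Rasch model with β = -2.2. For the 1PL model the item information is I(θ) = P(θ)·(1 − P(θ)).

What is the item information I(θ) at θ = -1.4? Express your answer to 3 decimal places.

P = 1/(1+e^{-0.8000}) = 0.6900
P(1−P) = 0.6900 × 0.3100 = 0.2139
I = P(1−P) = 0.21391

0.214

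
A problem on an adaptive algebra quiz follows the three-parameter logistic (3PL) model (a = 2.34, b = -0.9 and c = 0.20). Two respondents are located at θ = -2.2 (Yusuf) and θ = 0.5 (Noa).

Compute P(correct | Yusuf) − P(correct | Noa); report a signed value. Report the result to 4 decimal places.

-0.7344

P(θ) = c + (1 − c) · 1 / (1 + exp(−a(θ − b)))
P(Yusuf) = 0.2365  [exponent -3.0420]
P(Noa) = 0.9709  [exponent 3.2760]
Difference = 0.2365 − 0.9709 = -0.7344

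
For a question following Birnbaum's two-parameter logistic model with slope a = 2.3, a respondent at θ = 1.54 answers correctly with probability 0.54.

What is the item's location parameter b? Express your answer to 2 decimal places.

P(θ) = 1 / (1 + exp(−a(θ − b)))
logit(0.54) = ln(0.54/0.46) = 0.1603
b = θ − logit/(a) = 1.54 − 0.1603/2.3000 = 1.4703

1.47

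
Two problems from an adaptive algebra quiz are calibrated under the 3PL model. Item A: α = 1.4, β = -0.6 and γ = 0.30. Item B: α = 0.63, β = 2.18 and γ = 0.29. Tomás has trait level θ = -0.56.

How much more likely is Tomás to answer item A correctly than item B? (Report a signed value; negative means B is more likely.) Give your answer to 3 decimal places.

0.263

P(θ) = γ + (1 − γ) · 1 / (1 + exp(−α(θ − β)))
P_A = 0.6598
P_B = 0.3973
P_A − P_B = 0.2625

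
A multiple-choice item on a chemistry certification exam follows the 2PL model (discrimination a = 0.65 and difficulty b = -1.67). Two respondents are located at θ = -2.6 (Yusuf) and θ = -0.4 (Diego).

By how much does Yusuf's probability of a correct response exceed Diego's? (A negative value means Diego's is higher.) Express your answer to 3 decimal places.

P(θ) = 1 / (1 + exp(−a(θ − b)))
P(Yusuf) = 0.3533  [exponent -0.6045]
P(Diego) = 0.6954  [exponent 0.8255]
Difference = 0.3533 − 0.6954 = -0.3421

-0.342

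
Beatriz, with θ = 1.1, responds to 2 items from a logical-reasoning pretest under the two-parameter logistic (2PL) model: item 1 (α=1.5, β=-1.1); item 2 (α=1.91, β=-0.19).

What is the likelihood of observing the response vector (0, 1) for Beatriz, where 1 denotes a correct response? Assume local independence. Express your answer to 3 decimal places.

0.033

P(θ) = 1 / (1 + exp(−α(θ − β)))
P_1 = 1/(1+e^{-3.3000}) = 0.9644
P_2 = 1/(1+e^{-2.4639}) = 0.9216
L = (1−P_1) × P_2 = 0.0356 × 0.9216 = 0.03278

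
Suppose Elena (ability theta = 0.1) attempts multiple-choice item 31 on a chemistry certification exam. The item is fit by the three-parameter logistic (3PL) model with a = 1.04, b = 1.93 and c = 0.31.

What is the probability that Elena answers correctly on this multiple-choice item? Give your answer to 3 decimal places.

0.400

P(theta) = c + (1 − c) · 1 / (1 + exp(−a(theta − b)))
Exponent: 1.04 × (0.1 − 1.93) = -1.9032
1/(1 + e^{1.9032}) = 0.1297
P = 0.31 + 0.69 × 0.1297 = 0.3995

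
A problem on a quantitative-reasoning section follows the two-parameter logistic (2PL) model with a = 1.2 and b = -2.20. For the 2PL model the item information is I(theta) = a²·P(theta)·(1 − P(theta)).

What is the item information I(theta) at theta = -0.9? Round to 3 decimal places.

P = 1/(1+e^{-1.5600}) = 0.8264
P(1−P) = 0.8264 × 0.1736 = 0.1435
I = a² × P(1−P) = 1.2² × 0.1435 = 0.20663

0.207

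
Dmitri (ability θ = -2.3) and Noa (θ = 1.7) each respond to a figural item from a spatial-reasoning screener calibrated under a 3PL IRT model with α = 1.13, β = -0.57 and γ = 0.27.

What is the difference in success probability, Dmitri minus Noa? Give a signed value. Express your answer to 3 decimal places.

P(θ) = γ + (1 − γ) · 1 / (1 + exp(−α(θ − β)))
P(Dmitri) = 0.3605  [exponent -1.9549]
P(Noa) = 0.9479  [exponent 2.5651]
Difference = 0.3605 − 0.9479 = -0.5873

-0.587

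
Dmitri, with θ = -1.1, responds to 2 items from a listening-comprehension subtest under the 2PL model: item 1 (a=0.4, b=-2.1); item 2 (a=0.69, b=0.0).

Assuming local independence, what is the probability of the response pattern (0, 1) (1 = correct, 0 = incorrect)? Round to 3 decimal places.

P(θ) = 1 / (1 + exp(−a(θ − b)))
P_1 = 1/(1+e^{-0.4000}) = 0.5987
P_2 = 1/(1+e^{0.7590}) = 0.3189
L = (1−P_1) × P_2 = 0.4013 × 0.3189 = 0.12796

0.128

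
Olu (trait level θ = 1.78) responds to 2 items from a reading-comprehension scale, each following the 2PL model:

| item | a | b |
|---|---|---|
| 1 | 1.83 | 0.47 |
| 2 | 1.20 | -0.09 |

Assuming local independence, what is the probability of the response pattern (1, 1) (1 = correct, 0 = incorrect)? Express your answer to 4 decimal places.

P(θ) = 1 / (1 + exp(−a(θ − b)))
P_1 = 1/(1+e^{-2.3973}) = 0.9166
P_2 = 1/(1+e^{-2.2440}) = 0.9041
L = P_1 × P_2 = 0.9166 × 0.9041 = 0.82875

0.8287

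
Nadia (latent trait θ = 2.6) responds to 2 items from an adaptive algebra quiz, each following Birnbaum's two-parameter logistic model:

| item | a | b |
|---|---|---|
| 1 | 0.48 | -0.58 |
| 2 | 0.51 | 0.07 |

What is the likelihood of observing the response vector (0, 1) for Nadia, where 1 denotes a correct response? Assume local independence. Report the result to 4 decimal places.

P(θ) = 1 / (1 + exp(−a(θ − b)))
P_1 = 1/(1+e^{-1.5264}) = 0.8215
P_2 = 1/(1+e^{-1.2903}) = 0.7842
L = (1−P_1) × P_2 = 0.1785 × 0.7842 = 0.14000

0.1400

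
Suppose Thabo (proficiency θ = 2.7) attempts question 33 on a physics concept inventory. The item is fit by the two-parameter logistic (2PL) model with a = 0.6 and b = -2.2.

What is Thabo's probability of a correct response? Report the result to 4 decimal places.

0.9498

P(θ) = 1 / (1 + exp(−a(θ − b)))
Exponent: 0.6 × (2.7 − (-2.2)) = 2.9400
1/(1 + e^{-2.9400}) = 0.9498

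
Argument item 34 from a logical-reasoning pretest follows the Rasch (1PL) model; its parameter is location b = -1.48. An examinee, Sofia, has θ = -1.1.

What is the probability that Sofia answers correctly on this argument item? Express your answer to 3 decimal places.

P(θ) = 1 / (1 + exp(−(θ − b)))
Exponent: (-1.1 − (-1.48)) = 0.3800
1/(1 + e^{-0.3800}) = 0.5939
P = 0.5939

0.594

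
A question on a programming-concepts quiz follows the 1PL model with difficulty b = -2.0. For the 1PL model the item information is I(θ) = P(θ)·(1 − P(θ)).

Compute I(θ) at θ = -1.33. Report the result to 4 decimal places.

0.2239

P = 1/(1+e^{-0.6700}) = 0.6615
P(1−P) = 0.6615 × 0.3385 = 0.2239
I = P(1−P) = 0.22392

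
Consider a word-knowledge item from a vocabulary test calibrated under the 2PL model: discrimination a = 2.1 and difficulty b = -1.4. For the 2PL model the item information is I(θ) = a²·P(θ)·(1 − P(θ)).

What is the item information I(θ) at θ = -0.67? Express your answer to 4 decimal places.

P = 1/(1+e^{-1.5330}) = 0.8224
P(1−P) = 0.8224 × 0.1776 = 0.1460
I = a² × P(1−P) = 2.1² × 0.1460 = 0.64399

0.6440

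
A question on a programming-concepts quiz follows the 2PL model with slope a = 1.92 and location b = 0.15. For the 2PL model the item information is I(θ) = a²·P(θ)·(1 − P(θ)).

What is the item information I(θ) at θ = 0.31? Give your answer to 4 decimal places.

P = 1/(1+e^{-0.3072}) = 0.5762
P(1−P) = 0.5762 × 0.4238 = 0.2442
I = a² × P(1−P) = 1.92² × 0.2442 = 0.90019

0.9002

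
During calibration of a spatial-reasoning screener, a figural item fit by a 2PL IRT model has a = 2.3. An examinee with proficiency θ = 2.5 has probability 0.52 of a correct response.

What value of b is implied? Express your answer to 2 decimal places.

P(θ) = 1 / (1 + exp(−a(θ − b)))
logit(0.52) = ln(0.52/0.48) = 0.0800
b = θ − logit/(a) = 2.5 − 0.0800/2.3000 = 2.4652

2.47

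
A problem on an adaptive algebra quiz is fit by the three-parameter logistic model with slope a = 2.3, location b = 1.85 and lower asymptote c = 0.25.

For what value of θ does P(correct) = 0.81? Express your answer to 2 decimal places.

2.32

P(θ) = c + (1 − c) · 1 / (1 + exp(−a(θ − b)))
Remove guessing floor: (0.81 − 0.25)/(1 − 0.25) = 0.7467
logit = ln(0.7467/0.2533) = 1.0809
θ = b + logit/(a) = 1.85 + 1.0809/2.3000 = 2.3200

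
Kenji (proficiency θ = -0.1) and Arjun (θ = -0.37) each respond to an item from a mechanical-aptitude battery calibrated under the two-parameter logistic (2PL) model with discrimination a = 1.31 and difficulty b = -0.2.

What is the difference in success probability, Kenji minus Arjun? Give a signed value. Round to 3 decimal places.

P(θ) = 1 / (1 + exp(−a(θ − b)))
P(Kenji) = 0.5327  [exponent 0.1310]
P(Arjun) = 0.4446  [exponent -0.2227]
Difference = 0.5327 − 0.4446 = 0.0881

0.088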